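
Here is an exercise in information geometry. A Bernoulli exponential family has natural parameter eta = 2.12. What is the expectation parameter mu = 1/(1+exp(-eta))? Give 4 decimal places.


Dual coordinate (expectation parameter) for Bernoulli:
mu = 1/(1+exp(-eta)).
eta = 2.12.
exp(-eta) = exp(-2.12) = 0.120032.
mu = 1/(1+0.120032) = 0.8928

0.8928


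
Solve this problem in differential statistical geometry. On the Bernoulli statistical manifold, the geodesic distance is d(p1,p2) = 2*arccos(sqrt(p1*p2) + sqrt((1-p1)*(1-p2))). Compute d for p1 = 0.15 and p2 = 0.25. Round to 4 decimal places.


Geodesic distance on Bernoulli manifold:
d(p1,p2) = 2*arccos(sqrt(p1*p2) + sqrt((1-p1)*(1-p2))).
sqrt(p1*p2) = sqrt(0.15*0.25) = 0.193649.
sqrt((1-p1)*(1-p2)) = sqrt(0.85*0.75) = 0.798436.
arg = 0.193649 + 0.798436 = 0.992085.
d = 2*arccos(0.992085) = 0.2518

0.2518


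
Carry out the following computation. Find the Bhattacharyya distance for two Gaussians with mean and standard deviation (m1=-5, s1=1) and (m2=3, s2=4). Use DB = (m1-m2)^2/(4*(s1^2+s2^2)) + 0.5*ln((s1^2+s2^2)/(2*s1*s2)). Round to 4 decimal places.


Bhattacharyya distance between two Gaussians:
DB = (m1-m2)^2/(4*(s1^2+s2^2)) + (1/2)*ln((s1^2+s2^2)/(2*s1*s2)).
(m1-m2)^2 = (-8)^2 = 64.
s1^2+s2^2 = 1 + 16 = 17.
term1 = 64/68 = 0.941176.
term2 = 0.5*ln(17/8.0) = 0.376886.
DB = 0.941176 + 0.376886 = 1.3181

1.3181


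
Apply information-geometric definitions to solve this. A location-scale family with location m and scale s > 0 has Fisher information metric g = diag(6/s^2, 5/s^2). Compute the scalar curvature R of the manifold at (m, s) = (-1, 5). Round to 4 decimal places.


The metric has the form g = (A dm^2 + B ds^2)/s^2 with A = 6, B = 5.
Substitute u = sqrt(A/B)*m: g = B*(du^2 + ds^2)/s^2, i.e. B times the
Poincare upper half-plane metric, which has constant Gaussian curvature -1.
Scaling a 2D metric by a constant c divides the Gaussian curvature by c,
so K = -1/B = -1/(5) = -0.2000 everywhere (the point (m, s) = (-1, 5) is irrelevant:
the curvature is constant).
Scalar curvature in dimension 2: R = 2K = -2/(5) = -0.4000.

-0.4000


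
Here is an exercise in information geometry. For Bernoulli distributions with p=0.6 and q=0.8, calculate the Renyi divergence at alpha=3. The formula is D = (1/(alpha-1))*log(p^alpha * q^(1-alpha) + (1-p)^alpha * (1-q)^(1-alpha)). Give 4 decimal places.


Renyi divergence of order alpha between Bernoulli distributions:
D = (1/(alpha-1))*log(p^alpha * q^(1-alpha) + (1-p)^alpha * (1-q)^(1-alpha)).
alpha = 3, p = 0.6, q = 0.8.
p^alpha * q^(1-alpha) = 0.6^3 * 0.8^-2 = 0.3375.
(1-p)^alpha * (1-q)^(1-alpha) = 0.4^3 * 0.2^-2 = 1.6.
sum = 0.3375 + 1.6 = 1.9375.
D = (1/2)*log(1.9375) = 0.3307

0.3307


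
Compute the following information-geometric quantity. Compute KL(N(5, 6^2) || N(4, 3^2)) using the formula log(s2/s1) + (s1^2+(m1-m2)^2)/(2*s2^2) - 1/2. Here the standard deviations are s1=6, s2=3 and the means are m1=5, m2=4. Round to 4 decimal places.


KL divergence between normal distributions:
KL = log(s2/s1) + (s1^2 + (m1-m2)^2)/(2*s2^2) - 1/2.
log(3/6) = -0.693147.
(6^2 + (5-4)^2)/(2*3^2) = (36 + 1)/18 = 2.055556.
KL = -0.693147 + 2.055556 - 0.5 = 0.8624

0.8624


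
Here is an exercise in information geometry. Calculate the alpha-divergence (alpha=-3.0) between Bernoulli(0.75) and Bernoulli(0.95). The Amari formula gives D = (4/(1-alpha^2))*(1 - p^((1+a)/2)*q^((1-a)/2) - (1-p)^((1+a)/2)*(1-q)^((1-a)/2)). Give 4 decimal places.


Amari alpha-divergence:
D = (4/(1-alpha^2))*(1 - p^((1+a)/2)*q^((1-a)/2) - (1-p)^((1+a)/2)*(1-q)^((1-a)/2)).
alpha = -3.0, p = 0.75, q = 0.95.
e1 = (1+alpha)/2 = -1.0, e2 = (1-alpha)/2 = 2.0.
t1 = p^e1 * q^e2 = 0.75^-1.0 * 0.95^2.0 = 1.203333.
t2 = (1-p)^e1 * (1-q)^e2 = 0.25^-1.0 * 0.05^2.0 = 0.01.
4/(1-alpha^2) = -0.5.
D = -0.5*(1 - 1.203333 - 0.01) = 0.1067

0.1067


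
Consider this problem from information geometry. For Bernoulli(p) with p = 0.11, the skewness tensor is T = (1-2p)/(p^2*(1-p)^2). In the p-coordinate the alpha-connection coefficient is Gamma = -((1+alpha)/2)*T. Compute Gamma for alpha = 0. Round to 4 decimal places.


Skewness (Amari-Chentsov) tensor: T = (1-2p)/(p^2*(1-p)^2).
p = 0.11, 1-2p = 0.78, p^2 = 0.0121, (1-p)^2 = 0.7921.
T = 0.78/(0.0121 * 0.7921) = 81.382161.
In the p-coordinate, Gamma^(alpha) = Gamma^(0) - (alpha/2)*T with Gamma^(0) = (1/2)*g'(p) = -T/2,
so Gamma^(alpha) = -((1+alpha)/2)*T.
alpha = 0, -(1+alpha)/2 = -0.5.
Gamma = -0.5 * 81.382161 = -40.6911

-40.6911


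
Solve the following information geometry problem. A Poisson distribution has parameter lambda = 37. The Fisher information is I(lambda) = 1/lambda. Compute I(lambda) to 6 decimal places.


Fisher information for Poisson: I(lambda) = 1/lambda.
lambda = 37.
I(lambda) = 1/37 = 0.027027

0.027027


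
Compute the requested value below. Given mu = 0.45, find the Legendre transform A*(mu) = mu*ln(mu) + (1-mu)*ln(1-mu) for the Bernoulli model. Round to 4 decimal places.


Legendre transform for Bernoulli:
A*(mu) = mu*log(mu) + (1-mu)*log(1-mu).
mu = 0.45, 1-mu = 0.55.
mu*log(mu) = 0.45*log(0.45) = -0.359328.
(1-mu)*log(1-mu) = 0.55*log(0.55) = -0.32881.
A* = -0.359328 + -0.32881 = -0.6881

-0.6881


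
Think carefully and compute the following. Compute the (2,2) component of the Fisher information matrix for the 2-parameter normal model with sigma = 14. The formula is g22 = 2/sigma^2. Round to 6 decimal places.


For the 2-parameter normal family, the Fisher metric has:
  g11 = 1/sigma^2, g22 = 2/sigma^2.
sigma = 14, sigma^2 = 196.
g22 = 0.010204

0.010204


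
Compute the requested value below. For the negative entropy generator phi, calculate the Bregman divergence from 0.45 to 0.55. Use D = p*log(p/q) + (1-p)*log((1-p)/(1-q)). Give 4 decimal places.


Bregman divergence with negative entropy generator:
D = p*log(p/q) + (1-p)*log((1-p)/(1-q)).
p = 0.45, q = 0.55.
p*log(p/q) = 0.45*log(0.45/0.55) = -0.090302.
(1-p)*log((1-p)/(1-q)) = 0.55*log(0.55/0.45) = 0.110369.
D = -0.090302 + 0.110369 = 0.0201

0.0201


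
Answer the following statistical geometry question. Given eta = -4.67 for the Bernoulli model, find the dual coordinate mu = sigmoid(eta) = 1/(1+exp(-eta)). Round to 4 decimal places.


Dual coordinate (expectation parameter) for Bernoulli:
mu = 1/(1+exp(-eta)).
eta = -4.67.
exp(-eta) = exp(4.67) = 106.697742.
mu = 1/(1+106.697742) = 0.0093

0.0093


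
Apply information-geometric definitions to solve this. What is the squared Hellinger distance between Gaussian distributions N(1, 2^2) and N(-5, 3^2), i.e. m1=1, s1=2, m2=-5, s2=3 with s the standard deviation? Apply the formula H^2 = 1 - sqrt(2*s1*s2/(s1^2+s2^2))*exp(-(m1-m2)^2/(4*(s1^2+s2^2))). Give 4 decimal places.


Squared Hellinger distance for Gaussians:
H^2 = 1 - sqrt(2*s1*s2/(s1^2+s2^2)) * exp(-(m1-m2)^2/(4*(s1^2+s2^2))).
s1^2 = 4, s2^2 = 9, s1^2+s2^2 = 13.
sqrt(2*2*3/(13)) = 0.960769.
(m1-m2)^2 = (6)^2 = 36.
exp(-36/(4*13)) = exp(-0.692308) = 0.50042.
H^2 = 1 - 0.960769*0.50042 = 0.5192

0.5192


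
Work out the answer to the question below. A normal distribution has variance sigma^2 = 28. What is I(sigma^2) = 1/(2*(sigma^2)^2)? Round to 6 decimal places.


Fisher information for variance: I(sigma^2) = 1/(2*sigma^4).
sigma^2 = 28, so sigma^4 = 784.
I = 1/(2*784) = 1/1568 = 0.000638

0.000638


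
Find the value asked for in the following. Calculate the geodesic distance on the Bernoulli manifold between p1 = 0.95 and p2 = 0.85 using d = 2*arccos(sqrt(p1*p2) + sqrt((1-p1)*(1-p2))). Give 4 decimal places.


Geodesic distance on Bernoulli manifold:
d(p1,p2) = 2*arccos(sqrt(p1*p2) + sqrt((1-p1)*(1-p2))).
sqrt(p1*p2) = sqrt(0.95*0.85) = 0.89861.
sqrt((1-p1)*(1-p2)) = sqrt(0.05*0.15) = 0.086603.
arg = 0.89861 + 0.086603 = 0.985213.
d = 2*arccos(0.985213) = 0.3444

0.3444


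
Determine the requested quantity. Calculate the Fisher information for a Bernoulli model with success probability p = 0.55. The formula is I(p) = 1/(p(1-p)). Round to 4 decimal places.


For Bernoulli(p), Fisher information is I(p) = 1/(p*(1-p)).
p = 0.55, 1-p = 0.45.
p*(1-p) = 0.2475.
I(p) = 1/0.2475 = 4.0404

4.0404


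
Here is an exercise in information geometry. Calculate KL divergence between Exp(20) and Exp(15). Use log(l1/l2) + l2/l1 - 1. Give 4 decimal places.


KL divergence for exponential family:
KL = log(l1/l2) + l2/l1 - 1.
log(20/15) = 0.287682.
15/20 = 0.75.
KL = 0.287682 + 0.75 - 1 = 0.0377

0.0377


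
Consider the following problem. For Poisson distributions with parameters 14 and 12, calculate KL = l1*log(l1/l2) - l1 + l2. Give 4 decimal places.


KL divergence for Poisson:
KL = l1*log(l1/l2) - l1 + l2.
l1 = 14, l2 = 12.
log(14/12) = 0.154151.
l1*log(l1/l2) = 14 * 0.154151 = 2.15811.
KL = 2.15811 - 14 + 12 = 0.1581

0.1581


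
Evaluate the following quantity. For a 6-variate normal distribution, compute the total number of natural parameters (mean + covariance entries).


Exponential family dimension calculation:
For 6-dim MVN: mean has 6 params, covariance has 6*7/2 = 21 unique entries.
Total dim = 6 + 21 = 27.

27


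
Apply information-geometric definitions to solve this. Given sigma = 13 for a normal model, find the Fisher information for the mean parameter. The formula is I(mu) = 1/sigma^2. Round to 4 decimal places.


The Fisher information for the mean of a normal distribution is I(mu) = 1/sigma^2.
sigma = 13, so sigma^2 = 169.
I(mu) = 1/169 = 0.0059

0.0059


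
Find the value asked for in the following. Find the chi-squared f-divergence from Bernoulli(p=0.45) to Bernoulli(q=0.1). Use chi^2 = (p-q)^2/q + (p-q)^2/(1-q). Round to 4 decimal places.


Chi-squared divergence between Bernoulli distributions:
chi^2 = (p-q)^2/q + (p-q)^2/(1-q).
p = 0.45, q = 0.1, p-q = 0.35.
(p-q)^2 = 0.1225.
term1 = 0.1225/0.1 = 1.225.
term2 = 0.1225/0.9 = 0.136111.
chi^2 = 1.225 + 0.136111 = 1.3611

1.3611


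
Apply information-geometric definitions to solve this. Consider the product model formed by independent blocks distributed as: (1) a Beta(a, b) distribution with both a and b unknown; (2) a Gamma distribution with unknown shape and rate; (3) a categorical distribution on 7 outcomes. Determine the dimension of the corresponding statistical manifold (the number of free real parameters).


The dimension of a statistical manifold equals the number of free
(independent) real parameters of the model. For a product of independent
blocks the parameter counts add.
- Beta (a, b): 2.
- Gamma (shape, rate): 2.
- categorical on 7 outcomes (probabilities sum to 1): 7-1 = 6.
Total = 2 + 2 + 6 = 10.
Dimension = 10

10


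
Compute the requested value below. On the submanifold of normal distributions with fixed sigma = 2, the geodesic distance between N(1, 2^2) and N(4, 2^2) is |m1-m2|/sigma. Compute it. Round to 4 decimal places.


On the fixed-variance normal subfamily, geodesic distance = |m1-m2|/sigma.
|1 - 4| = 3.
sigma = 2.
d = 3/2 = 1.5000

1.5000


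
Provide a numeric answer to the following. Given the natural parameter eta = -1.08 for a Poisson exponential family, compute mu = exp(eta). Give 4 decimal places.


Expectation parameter for Poisson exponential family:
mu = exp(eta).
eta = -1.08.
mu = exp(-1.08) = 0.3396

0.3396


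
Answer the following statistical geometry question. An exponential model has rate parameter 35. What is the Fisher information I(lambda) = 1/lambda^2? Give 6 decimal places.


Fisher information for exponential: I(lambda) = 1/lambda^2.
lambda = 35, lambda^2 = 1225.
I = 1/1225 = 0.000816

0.000816


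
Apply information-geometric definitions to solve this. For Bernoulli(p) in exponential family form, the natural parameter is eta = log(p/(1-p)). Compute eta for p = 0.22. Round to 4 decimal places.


Natural parameter for Bernoulli: eta = log(p/(1-p)).
p = 0.22, 1-p = 0.78.
p/(1-p) = 0.282051.
eta = log(0.282051) = -1.2657

-1.2657


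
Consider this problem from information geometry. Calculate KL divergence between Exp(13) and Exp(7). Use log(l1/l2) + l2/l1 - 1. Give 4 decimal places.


KL divergence for exponential family:
KL = log(l1/l2) + l2/l1 - 1.
log(13/7) = 0.619039.
7/13 = 0.538462.
KL = 0.619039 + 0.538462 - 1 = 0.1575

0.1575


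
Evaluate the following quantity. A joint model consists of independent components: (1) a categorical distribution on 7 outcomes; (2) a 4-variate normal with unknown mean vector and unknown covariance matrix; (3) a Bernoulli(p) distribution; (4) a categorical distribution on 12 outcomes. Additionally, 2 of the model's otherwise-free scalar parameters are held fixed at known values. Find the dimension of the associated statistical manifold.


The dimension of a statistical manifold equals the number of free
(independent) real parameters of the model. For a product of independent
blocks the parameter counts add.
- categorical on 7 outcomes (probabilities sum to 1): 7-1 = 6.
- 4-variate normal: 4 (mean) + 4*5/2 = 10 (symmetric covariance) = 14.
- Bernoulli (p): 1.
- categorical on 12 outcomes (probabilities sum to 1): 12-1 = 11.
Total = 6 + 14 + 1 + 11 = 32.
2 parameter(s) fixed at known values: 32 - 2 = 30.
Dimension = 30

30


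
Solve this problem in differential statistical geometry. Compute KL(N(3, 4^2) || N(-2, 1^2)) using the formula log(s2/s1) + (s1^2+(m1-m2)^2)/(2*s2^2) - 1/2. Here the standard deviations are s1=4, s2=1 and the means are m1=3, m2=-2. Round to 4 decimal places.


KL divergence between normal distributions:
KL = log(s2/s1) + (s1^2 + (m1-m2)^2)/(2*s2^2) - 1/2.
log(1/4) = -1.386294.
(4^2 + (3--2)^2)/(2*1^2) = (16 + 25)/2 = 20.5.
KL = -1.386294 + 20.5 - 0.5 = 18.6137

18.6137


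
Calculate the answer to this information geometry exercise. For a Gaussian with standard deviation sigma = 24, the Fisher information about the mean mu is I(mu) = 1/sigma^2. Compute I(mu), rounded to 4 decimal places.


The Fisher information for the mean of a normal distribution is I(mu) = 1/sigma^2.
sigma = 24, so sigma^2 = 576.
I(mu) = 1/576 = 0.0017

0.0017


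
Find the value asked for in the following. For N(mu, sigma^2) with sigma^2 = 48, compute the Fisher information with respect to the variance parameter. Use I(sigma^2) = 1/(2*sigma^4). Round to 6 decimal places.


Fisher information for variance: I(sigma^2) = 1/(2*sigma^4).
sigma^2 = 48, so sigma^4 = 2304.
I = 1/(2*2304) = 1/4608 = 0.000217

0.000217


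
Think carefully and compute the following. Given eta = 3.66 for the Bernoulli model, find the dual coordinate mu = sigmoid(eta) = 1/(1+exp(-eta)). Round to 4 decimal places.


Dual coordinate (expectation parameter) for Bernoulli:
mu = 1/(1+exp(-eta)).
eta = 3.66.
exp(-eta) = exp(-3.66) = 0.025733.
mu = 1/(1+0.025733) = 0.9749

0.9749


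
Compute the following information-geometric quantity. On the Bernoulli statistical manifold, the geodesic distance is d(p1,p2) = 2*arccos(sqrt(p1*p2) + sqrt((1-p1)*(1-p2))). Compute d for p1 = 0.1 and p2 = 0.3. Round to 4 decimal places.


Geodesic distance on Bernoulli manifold:
d(p1,p2) = 2*arccos(sqrt(p1*p2) + sqrt((1-p1)*(1-p2))).
sqrt(p1*p2) = sqrt(0.1*0.3) = 0.173205.
sqrt((1-p1)*(1-p2)) = sqrt(0.9*0.7) = 0.793725.
arg = 0.173205 + 0.793725 = 0.96693.
d = 2*arccos(0.96693) = 0.5158

0.5158


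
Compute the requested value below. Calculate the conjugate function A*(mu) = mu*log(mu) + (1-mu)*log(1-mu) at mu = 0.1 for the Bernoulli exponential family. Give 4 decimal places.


Legendre transform for Bernoulli:
A*(mu) = mu*log(mu) + (1-mu)*log(1-mu).
mu = 0.1, 1-mu = 0.9.
mu*log(mu) = 0.1*log(0.1) = -0.230259.
(1-mu)*log(1-mu) = 0.9*log(0.9) = -0.094824.
A* = -0.230259 + -0.094824 = -0.3251

-0.3251


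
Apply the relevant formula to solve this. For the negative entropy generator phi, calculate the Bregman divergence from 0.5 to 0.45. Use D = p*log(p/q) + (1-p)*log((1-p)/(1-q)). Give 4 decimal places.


Bregman divergence with negative entropy generator:
D = p*log(p/q) + (1-p)*log((1-p)/(1-q)).
p = 0.5, q = 0.45.
p*log(p/q) = 0.5*log(0.5/0.45) = 0.05268.
(1-p)*log((1-p)/(1-q)) = 0.5*log(0.5/0.55) = -0.047655.
D = 0.05268 + -0.047655 = 0.0050

0.0050


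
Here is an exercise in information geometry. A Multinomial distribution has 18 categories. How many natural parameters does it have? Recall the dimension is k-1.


Exponential family dimension calculation:
For Multinomial with k=18 categories, dim = k-1 = 17.

17


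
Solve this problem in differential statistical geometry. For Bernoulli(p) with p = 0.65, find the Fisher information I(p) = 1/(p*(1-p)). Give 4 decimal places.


For Bernoulli(p), Fisher information is I(p) = 1/(p*(1-p)).
p = 0.65, 1-p = 0.35.
p*(1-p) = 0.2275.
I(p) = 1/0.2275 = 4.3956

4.3956


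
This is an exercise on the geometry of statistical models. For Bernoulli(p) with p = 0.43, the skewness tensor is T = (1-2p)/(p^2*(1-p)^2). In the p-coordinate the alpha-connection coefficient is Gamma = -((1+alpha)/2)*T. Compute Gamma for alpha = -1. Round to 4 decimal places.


Skewness (Amari-Chentsov) tensor: T = (1-2p)/(p^2*(1-p)^2).
p = 0.43, 1-2p = 0.14, p^2 = 0.1849, (1-p)^2 = 0.3249.
T = 0.14/(0.1849 * 0.3249) = 2.330459.
In the p-coordinate, Gamma^(alpha) = Gamma^(0) - (alpha/2)*T with Gamma^(0) = (1/2)*g'(p) = -T/2,
so Gamma^(alpha) = -((1+alpha)/2)*T.
alpha = -1, -(1+alpha)/2 = 0.0.
Gamma = 0.0 * 2.330459 = 0.0000

0.0000


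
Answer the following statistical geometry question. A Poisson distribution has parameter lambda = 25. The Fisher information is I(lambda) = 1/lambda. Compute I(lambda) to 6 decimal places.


Fisher information for Poisson: I(lambda) = 1/lambda.
lambda = 25.
I(lambda) = 1/25 = 0.040000

0.040000


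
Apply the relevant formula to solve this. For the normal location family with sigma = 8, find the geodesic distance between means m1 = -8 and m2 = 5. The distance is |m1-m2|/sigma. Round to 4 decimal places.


On the fixed-variance normal subfamily, geodesic distance = |m1-m2|/sigma.
|-8 - 5| = 13.
sigma = 8.
d = 13/8 = 1.6250

1.6250


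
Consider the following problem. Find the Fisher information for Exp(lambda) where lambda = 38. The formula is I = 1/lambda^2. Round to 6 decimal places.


Fisher information for exponential: I(lambda) = 1/lambda^2.
lambda = 38, lambda^2 = 1444.
I = 1/1444 = 0.000693

0.000693


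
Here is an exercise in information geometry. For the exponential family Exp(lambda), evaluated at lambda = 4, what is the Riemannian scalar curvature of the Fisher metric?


This family has a single free parameter, so its statistical manifold
is 1-dimensional. The Riemann curvature tensor of any 1-dimensional
Riemannian manifold vanishes identically, so R = 0.

0


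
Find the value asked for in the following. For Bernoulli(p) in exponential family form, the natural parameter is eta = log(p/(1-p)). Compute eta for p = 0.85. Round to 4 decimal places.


Natural parameter for Bernoulli: eta = log(p/(1-p)).
p = 0.85, 1-p = 0.15.
p/(1-p) = 5.666667.
eta = log(5.666667) = 1.7346

1.7346


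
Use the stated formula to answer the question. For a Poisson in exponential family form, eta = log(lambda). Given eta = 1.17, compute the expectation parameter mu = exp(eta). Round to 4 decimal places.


Expectation parameter for Poisson exponential family:
mu = exp(eta).
eta = 1.17.
mu = exp(1.17) = 3.2220

3.2220


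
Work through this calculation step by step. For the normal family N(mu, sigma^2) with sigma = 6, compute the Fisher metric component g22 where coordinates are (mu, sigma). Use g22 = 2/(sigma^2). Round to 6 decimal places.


For the 2-parameter normal family, the Fisher metric has:
  g11 = 1/sigma^2, g22 = 2/sigma^2.
sigma = 6, sigma^2 = 36.
g22 = 0.055556

0.055556


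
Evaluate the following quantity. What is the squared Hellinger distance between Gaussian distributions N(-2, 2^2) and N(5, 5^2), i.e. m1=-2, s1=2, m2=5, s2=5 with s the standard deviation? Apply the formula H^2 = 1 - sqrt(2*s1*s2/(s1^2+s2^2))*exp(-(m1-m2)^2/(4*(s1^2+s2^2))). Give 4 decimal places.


Squared Hellinger distance for Gaussians:
H^2 = 1 - sqrt(2*s1*s2/(s1^2+s2^2)) * exp(-(m1-m2)^2/(4*(s1^2+s2^2))).
s1^2 = 4, s2^2 = 25, s1^2+s2^2 = 29.
sqrt(2*2*5/(29)) = 0.830455.
(m1-m2)^2 = (-7)^2 = 49.
exp(-49/(4*29)) = exp(-0.422414) = 0.655463.
H^2 = 1 - 0.830455*0.655463 = 0.4557

0.4557


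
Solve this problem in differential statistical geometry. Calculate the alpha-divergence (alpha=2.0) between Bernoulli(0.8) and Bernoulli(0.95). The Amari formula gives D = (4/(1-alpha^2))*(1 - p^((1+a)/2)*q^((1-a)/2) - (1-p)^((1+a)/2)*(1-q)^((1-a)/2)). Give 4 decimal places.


Amari alpha-divergence:
D = (4/(1-alpha^2))*(1 - p^((1+a)/2)*q^((1-a)/2) - (1-p)^((1+a)/2)*(1-q)^((1-a)/2)).
alpha = 2.0, p = 0.8, q = 0.95.
e1 = (1+alpha)/2 = 1.5, e2 = (1-alpha)/2 = -0.5.
t1 = p^e1 * q^e2 = 0.8^1.5 * 0.95^-0.5 = 0.73413.
t2 = (1-p)^e1 * (1-q)^e2 = 0.2^1.5 * 0.05^-0.5 = 0.4.
4/(1-alpha^2) = -1.333333.
D = -1.333333*(1 - 0.73413 - 0.4) = 0.1788

0.1788


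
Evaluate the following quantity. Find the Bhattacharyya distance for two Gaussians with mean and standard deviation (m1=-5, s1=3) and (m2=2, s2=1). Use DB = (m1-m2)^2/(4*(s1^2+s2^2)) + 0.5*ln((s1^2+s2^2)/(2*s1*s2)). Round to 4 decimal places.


Bhattacharyya distance between two Gaussians:
DB = (m1-m2)^2/(4*(s1^2+s2^2)) + (1/2)*ln((s1^2+s2^2)/(2*s1*s2)).
(m1-m2)^2 = (-7)^2 = 49.
s1^2+s2^2 = 9 + 1 = 10.
term1 = 49/40 = 1.225.
term2 = 0.5*ln(10/6.0) = 0.255413.
DB = 1.225 + 0.255413 = 1.4804

1.4804


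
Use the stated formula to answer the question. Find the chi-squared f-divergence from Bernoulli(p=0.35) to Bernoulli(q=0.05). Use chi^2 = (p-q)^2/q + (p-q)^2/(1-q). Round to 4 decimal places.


Chi-squared divergence between Bernoulli distributions:
chi^2 = (p-q)^2/q + (p-q)^2/(1-q).
p = 0.35, q = 0.05, p-q = 0.3.
(p-q)^2 = 0.09.
term1 = 0.09/0.05 = 1.8.
term2 = 0.09/0.95 = 0.094737.
chi^2 = 1.8 + 0.094737 = 1.8947

1.8947


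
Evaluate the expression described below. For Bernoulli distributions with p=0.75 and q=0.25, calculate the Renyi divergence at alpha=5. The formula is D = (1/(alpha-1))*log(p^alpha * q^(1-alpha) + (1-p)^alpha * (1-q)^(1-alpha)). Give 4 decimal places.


Renyi divergence of order alpha between Bernoulli distributions:
D = (1/(alpha-1))*log(p^alpha * q^(1-alpha) + (1-p)^alpha * (1-q)^(1-alpha)).
alpha = 5, p = 0.75, q = 0.25.
p^alpha * q^(1-alpha) = 0.75^5 * 0.25^-4 = 60.75.
(1-p)^alpha * (1-q)^(1-alpha) = 0.25^5 * 0.75^-4 = 0.003086.
sum = 60.75 + 0.003086 = 60.753086.
D = (1/4)*log(60.753086) = 1.0267

1.0267


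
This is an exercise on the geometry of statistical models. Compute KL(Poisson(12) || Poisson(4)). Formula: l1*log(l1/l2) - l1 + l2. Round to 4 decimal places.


KL divergence for Poisson:
KL = l1*log(l1/l2) - l1 + l2.
l1 = 12, l2 = 4.
log(12/4) = 1.098612.
l1*log(l1/l2) = 12 * 1.098612 = 13.183347.
KL = 13.183347 - 12 + 4 = 5.1833

5.1833


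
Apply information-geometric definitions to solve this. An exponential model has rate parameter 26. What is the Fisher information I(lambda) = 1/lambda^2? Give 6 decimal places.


Fisher information for exponential: I(lambda) = 1/lambda^2.
lambda = 26, lambda^2 = 676.
I = 1/676 = 0.001479

0.001479


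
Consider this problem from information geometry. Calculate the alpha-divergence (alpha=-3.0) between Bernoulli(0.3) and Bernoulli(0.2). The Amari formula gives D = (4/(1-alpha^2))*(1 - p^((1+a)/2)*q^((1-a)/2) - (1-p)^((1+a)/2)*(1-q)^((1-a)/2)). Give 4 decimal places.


Amari alpha-divergence:
D = (4/(1-alpha^2))*(1 - p^((1+a)/2)*q^((1-a)/2) - (1-p)^((1+a)/2)*(1-q)^((1-a)/2)).
alpha = -3.0, p = 0.3, q = 0.2.
e1 = (1+alpha)/2 = -1.0, e2 = (1-alpha)/2 = 2.0.
t1 = p^e1 * q^e2 = 0.3^-1.0 * 0.2^2.0 = 0.133333.
t2 = (1-p)^e1 * (1-q)^e2 = 0.7^-1.0 * 0.8^2.0 = 0.914286.
4/(1-alpha^2) = -0.5.
D = -0.5*(1 - 0.133333 - 0.914286) = 0.0238

0.0238


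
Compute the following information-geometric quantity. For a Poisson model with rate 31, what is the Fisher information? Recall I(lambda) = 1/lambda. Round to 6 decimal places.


Fisher information for Poisson: I(lambda) = 1/lambda.
lambda = 31.
I(lambda) = 1/31 = 0.032258

0.032258


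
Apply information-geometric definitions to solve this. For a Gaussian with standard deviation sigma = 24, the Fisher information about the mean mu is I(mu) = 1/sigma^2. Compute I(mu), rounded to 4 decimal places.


The Fisher information for the mean of a normal distribution is I(mu) = 1/sigma^2.
sigma = 24, so sigma^2 = 576.
I(mu) = 1/576 = 0.0017

0.0017


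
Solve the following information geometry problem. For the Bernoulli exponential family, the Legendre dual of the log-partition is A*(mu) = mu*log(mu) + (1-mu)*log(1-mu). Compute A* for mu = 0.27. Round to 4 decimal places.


Legendre transform for Bernoulli:
A*(mu) = mu*log(mu) + (1-mu)*log(1-mu).
mu = 0.27, 1-mu = 0.73.
mu*log(mu) = 0.27*log(0.27) = -0.35352.
(1-mu)*log(1-mu) = 0.73*log(0.73) = -0.229739.
A* = -0.35352 + -0.229739 = -0.5833

-0.5833


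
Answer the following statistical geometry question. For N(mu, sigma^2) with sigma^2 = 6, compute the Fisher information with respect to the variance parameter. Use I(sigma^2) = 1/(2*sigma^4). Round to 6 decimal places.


Fisher information for variance: I(sigma^2) = 1/(2*sigma^4).
sigma^2 = 6, so sigma^4 = 36.
I = 1/(2*36) = 1/72 = 0.013889

0.013889


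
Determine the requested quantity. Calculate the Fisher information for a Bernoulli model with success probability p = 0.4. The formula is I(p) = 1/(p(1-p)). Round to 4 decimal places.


For Bernoulli(p), Fisher information is I(p) = 1/(p*(1-p)).
p = 0.4, 1-p = 0.6.
p*(1-p) = 0.24.
I(p) = 1/0.24 = 4.1667

4.1667


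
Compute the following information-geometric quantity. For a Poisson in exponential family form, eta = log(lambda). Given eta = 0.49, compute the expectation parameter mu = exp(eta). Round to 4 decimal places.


Expectation parameter for Poisson exponential family:
mu = exp(eta).
eta = 0.49.
mu = exp(0.49) = 1.6323

1.6323


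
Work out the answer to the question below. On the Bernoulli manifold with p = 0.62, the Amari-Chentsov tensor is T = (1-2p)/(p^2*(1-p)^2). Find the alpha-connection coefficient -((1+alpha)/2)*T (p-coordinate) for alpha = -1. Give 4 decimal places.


Skewness (Amari-Chentsov) tensor: T = (1-2p)/(p^2*(1-p)^2).
p = 0.62, 1-2p = -0.24, p^2 = 0.3844, (1-p)^2 = 0.1444.
T = -0.24/(0.3844 * 0.1444) = -4.323751.
In the p-coordinate, Gamma^(alpha) = Gamma^(0) - (alpha/2)*T with Gamma^(0) = (1/2)*g'(p) = -T/2,
so Gamma^(alpha) = -((1+alpha)/2)*T.
alpha = -1, -(1+alpha)/2 = 0.0.
Gamma = 0.0 * -4.323751 = 0.0000

0.0000


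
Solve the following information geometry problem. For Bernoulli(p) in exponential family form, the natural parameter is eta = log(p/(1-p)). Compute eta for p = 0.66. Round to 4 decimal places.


Natural parameter for Bernoulli: eta = log(p/(1-p)).
p = 0.66, 1-p = 0.34.
p/(1-p) = 1.941176.
eta = log(1.941176) = 0.6633

0.6633


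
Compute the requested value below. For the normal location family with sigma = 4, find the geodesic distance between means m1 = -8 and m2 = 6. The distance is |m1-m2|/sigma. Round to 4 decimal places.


On the fixed-variance normal subfamily, geodesic distance = |m1-m2|/sigma.
|-8 - 6| = 14.
sigma = 4.
d = 14/4 = 3.5000

3.5000


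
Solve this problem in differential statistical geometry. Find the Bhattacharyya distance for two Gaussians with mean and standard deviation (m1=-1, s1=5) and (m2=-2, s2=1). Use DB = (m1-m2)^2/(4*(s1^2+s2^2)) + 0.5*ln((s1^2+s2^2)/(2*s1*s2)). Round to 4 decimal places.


Bhattacharyya distance between two Gaussians:
DB = (m1-m2)^2/(4*(s1^2+s2^2)) + (1/2)*ln((s1^2+s2^2)/(2*s1*s2)).
(m1-m2)^2 = (1)^2 = 1.
s1^2+s2^2 = 25 + 1 = 26.
term1 = 1/104 = 0.009615.
term2 = 0.5*ln(26/10.0) = 0.477756.
DB = 0.009615 + 0.477756 = 0.4874

0.4874


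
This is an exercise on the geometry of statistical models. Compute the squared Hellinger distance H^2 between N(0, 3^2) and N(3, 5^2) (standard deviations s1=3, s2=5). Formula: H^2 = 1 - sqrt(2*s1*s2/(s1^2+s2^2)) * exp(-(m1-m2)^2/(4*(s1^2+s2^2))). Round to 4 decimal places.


Squared Hellinger distance for Gaussians:
H^2 = 1 - sqrt(2*s1*s2/(s1^2+s2^2)) * exp(-(m1-m2)^2/(4*(s1^2+s2^2))).
s1^2 = 9, s2^2 = 25, s1^2+s2^2 = 34.
sqrt(2*3*5/(34)) = 0.939336.
(m1-m2)^2 = (-3)^2 = 9.
exp(-9/(4*34)) = exp(-0.066176) = 0.935966.
H^2 = 1 - 0.939336*0.935966 = 0.1208

0.1208


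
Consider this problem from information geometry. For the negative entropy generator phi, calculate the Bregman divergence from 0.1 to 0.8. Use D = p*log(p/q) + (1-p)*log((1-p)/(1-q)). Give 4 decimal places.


Bregman divergence with negative entropy generator:
D = p*log(p/q) + (1-p)*log((1-p)/(1-q)).
p = 0.1, q = 0.8.
p*log(p/q) = 0.1*log(0.1/0.8) = -0.207944.
(1-p)*log((1-p)/(1-q)) = 0.9*log(0.9/0.2) = 1.35367.
D = -0.207944 + 1.35367 = 1.1457

1.1457


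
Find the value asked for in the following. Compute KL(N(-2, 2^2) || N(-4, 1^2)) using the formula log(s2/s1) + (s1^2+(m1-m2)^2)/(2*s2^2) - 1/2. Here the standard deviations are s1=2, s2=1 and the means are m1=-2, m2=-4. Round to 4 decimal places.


KL divergence between normal distributions:
KL = log(s2/s1) + (s1^2 + (m1-m2)^2)/(2*s2^2) - 1/2.
log(1/2) = -0.693147.
(2^2 + (-2--4)^2)/(2*1^2) = (4 + 4)/2 = 4.0.
KL = -0.693147 + 4.0 - 0.5 = 2.8069

2.8069


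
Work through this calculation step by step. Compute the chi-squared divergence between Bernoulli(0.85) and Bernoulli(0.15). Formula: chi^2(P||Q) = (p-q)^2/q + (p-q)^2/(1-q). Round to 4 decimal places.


Chi-squared divergence between Bernoulli distributions:
chi^2 = (p-q)^2/q + (p-q)^2/(1-q).
p = 0.85, q = 0.15, p-q = 0.7.
(p-q)^2 = 0.49.
term1 = 0.49/0.15 = 3.266667.
term2 = 0.49/0.85 = 0.576471.
chi^2 = 3.266667 + 0.576471 = 3.8431

3.8431


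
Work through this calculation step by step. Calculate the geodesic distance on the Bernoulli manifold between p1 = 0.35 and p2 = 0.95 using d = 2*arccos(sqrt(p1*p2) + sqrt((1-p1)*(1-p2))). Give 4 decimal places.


Geodesic distance on Bernoulli manifold:
d(p1,p2) = 2*arccos(sqrt(p1*p2) + sqrt((1-p1)*(1-p2))).
sqrt(p1*p2) = sqrt(0.35*0.95) = 0.576628.
sqrt((1-p1)*(1-p2)) = sqrt(0.65*0.05) = 0.180278.
arg = 0.576628 + 0.180278 = 0.756906.
d = 2*arccos(0.756906) = 1.4245

1.4245


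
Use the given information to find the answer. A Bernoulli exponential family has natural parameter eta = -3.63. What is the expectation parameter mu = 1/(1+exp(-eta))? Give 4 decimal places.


Dual coordinate (expectation parameter) for Bernoulli:
mu = 1/(1+exp(-eta)).
eta = -3.63.
exp(-eta) = exp(3.63) = 37.712817.
mu = 1/(1+37.712817) = 0.0258

0.0258


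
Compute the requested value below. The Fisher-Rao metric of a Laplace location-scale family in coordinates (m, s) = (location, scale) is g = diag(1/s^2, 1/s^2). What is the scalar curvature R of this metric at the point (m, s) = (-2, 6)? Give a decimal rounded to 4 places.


The metric has the form g = (A dm^2 + B ds^2)/s^2 with A = 1, B = 1.
Substitute u = sqrt(A/B)*m: g = B*(du^2 + ds^2)/s^2, i.e. B times the
Poincare upper half-plane metric, which has constant Gaussian curvature -1.
Scaling a 2D metric by a constant c divides the Gaussian curvature by c,
so K = -1/B = -1/(1) = -1.0000 everywhere (the point (m, s) = (-2, 6) is irrelevant:
the curvature is constant).
Scalar curvature in dimension 2: R = 2K = -2/(1) = -2.0000.

-2.0000


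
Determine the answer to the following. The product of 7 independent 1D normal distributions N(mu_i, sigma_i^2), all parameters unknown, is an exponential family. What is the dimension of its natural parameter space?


Exponential family dimension calculation:
Each univariate normal has two natural parameters (mu/sigma^2 and -1/(2 sigma^2)).
With 7 independent components, dim = 2 * 7 = 14.

14


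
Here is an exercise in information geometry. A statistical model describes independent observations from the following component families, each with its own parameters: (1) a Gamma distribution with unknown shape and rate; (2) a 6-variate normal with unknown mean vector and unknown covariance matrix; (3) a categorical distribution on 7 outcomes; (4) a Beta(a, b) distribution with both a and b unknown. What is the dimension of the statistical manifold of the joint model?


The dimension of a statistical manifold equals the number of free
(independent) real parameters of the model. For a product of independent
blocks the parameter counts add.
- Gamma (shape, rate): 2.
- 6-variate normal: 6 (mean) + 6*7/2 = 21 (symmetric covariance) = 27.
- categorical on 7 outcomes (probabilities sum to 1): 7-1 = 6.
- Beta (a, b): 2.
Total = 2 + 27 + 6 + 2 = 37.
Dimension = 37

37


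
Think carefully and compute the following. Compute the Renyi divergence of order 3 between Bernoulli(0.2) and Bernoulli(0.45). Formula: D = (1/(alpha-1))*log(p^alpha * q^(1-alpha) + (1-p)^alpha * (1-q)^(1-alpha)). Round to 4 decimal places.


Renyi divergence of order alpha between Bernoulli distributions:
D = (1/(alpha-1))*log(p^alpha * q^(1-alpha) + (1-p)^alpha * (1-q)^(1-alpha)).
alpha = 3, p = 0.2, q = 0.45.
p^alpha * q^(1-alpha) = 0.2^3 * 0.45^-2 = 0.039506.
(1-p)^alpha * (1-q)^(1-alpha) = 0.8^3 * 0.55^-2 = 1.692562.
sum = 0.039506 + 1.692562 = 1.732068.
D = (1/2)*log(1.732068) = 0.2747

0.2747


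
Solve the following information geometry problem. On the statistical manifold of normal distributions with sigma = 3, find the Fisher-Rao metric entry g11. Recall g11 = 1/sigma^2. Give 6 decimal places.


For the 2-parameter normal family, the Fisher metric has:
  g11 = 1/sigma^2, g22 = 2/sigma^2.
sigma = 3, sigma^2 = 9.
g11 = 0.111111

0.111111


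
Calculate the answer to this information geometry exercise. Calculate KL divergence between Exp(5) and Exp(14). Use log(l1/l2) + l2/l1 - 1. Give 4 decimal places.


KL divergence for exponential family:
KL = log(l1/l2) + l2/l1 - 1.
log(5/14) = -1.029619.
14/5 = 2.8.
KL = -1.029619 + 2.8 - 1 = 0.7704

0.7704


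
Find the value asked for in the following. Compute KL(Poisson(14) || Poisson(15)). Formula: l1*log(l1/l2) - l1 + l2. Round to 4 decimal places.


KL divergence for Poisson:
KL = l1*log(l1/l2) - l1 + l2.
l1 = 14, l2 = 15.
log(14/15) = -0.068993.
l1*log(l1/l2) = 14 * -0.068993 = -0.9659.
KL = -0.9659 - 14 + 15 = 0.0341

0.0341


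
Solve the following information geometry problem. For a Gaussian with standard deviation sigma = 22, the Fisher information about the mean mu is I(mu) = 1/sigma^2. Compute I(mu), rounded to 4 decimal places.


The Fisher information for the mean of a normal distribution is I(mu) = 1/sigma^2.
sigma = 22, so sigma^2 = 484.
I(mu) = 1/484 = 0.0021

0.0021


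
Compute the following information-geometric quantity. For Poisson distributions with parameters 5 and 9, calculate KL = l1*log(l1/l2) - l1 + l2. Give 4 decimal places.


KL divergence for Poisson:
KL = l1*log(l1/l2) - l1 + l2.
l1 = 5, l2 = 9.
log(5/9) = -0.587787.
l1*log(l1/l2) = 5 * -0.587787 = -2.938933.
KL = -2.938933 - 5 + 9 = 1.0611

1.0611


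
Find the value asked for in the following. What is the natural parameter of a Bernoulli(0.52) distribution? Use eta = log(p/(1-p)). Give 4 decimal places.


Natural parameter for Bernoulli: eta = log(p/(1-p)).
p = 0.52, 1-p = 0.48.
p/(1-p) = 1.083333.
eta = log(1.083333) = 0.0800

0.0800


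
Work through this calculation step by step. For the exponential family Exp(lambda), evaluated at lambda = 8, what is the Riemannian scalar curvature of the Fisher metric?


This family has a single free parameter, so its statistical manifold
is 1-dimensional. The Riemann curvature tensor of any 1-dimensional
Riemannian manifold vanishes identically, so R = 0.

0


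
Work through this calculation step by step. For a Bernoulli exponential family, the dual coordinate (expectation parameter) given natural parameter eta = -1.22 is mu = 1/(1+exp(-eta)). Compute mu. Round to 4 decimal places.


Dual coordinate (expectation parameter) for Bernoulli:
mu = 1/(1+exp(-eta)).
eta = -1.22.
exp(-eta) = exp(1.22) = 3.387188.
mu = 1/(1+3.387188) = 0.2279

0.2279


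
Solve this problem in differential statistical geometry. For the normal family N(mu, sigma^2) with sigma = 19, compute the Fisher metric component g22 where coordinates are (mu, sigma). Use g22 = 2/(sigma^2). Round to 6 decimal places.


For the 2-parameter normal family, the Fisher metric has:
  g11 = 1/sigma^2, g22 = 2/sigma^2.
sigma = 19, sigma^2 = 361.
g22 = 0.005540

0.005540


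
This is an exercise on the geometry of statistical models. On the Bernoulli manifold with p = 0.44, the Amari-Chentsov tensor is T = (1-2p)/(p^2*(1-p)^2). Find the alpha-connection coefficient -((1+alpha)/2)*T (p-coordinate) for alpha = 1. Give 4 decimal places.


Skewness (Amari-Chentsov) tensor: T = (1-2p)/(p^2*(1-p)^2).
p = 0.44, 1-2p = 0.12, p^2 = 0.1936, (1-p)^2 = 0.3136.
T = 0.12/(0.1936 * 0.3136) = 1.976514.
In the p-coordinate, Gamma^(alpha) = Gamma^(0) - (alpha/2)*T with Gamma^(0) = (1/2)*g'(p) = -T/2,
so Gamma^(alpha) = -((1+alpha)/2)*T.
alpha = 1, -(1+alpha)/2 = -1.0.
Gamma = -1.0 * 1.976514 = -1.9765

-1.9765


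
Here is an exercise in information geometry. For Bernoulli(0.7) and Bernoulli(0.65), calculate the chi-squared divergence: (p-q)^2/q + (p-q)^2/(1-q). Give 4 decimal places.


Chi-squared divergence between Bernoulli distributions:
chi^2 = (p-q)^2/q + (p-q)^2/(1-q).
p = 0.7, q = 0.65, p-q = 0.05.
(p-q)^2 = 0.0025.
term1 = 0.0025/0.65 = 0.003846.
term2 = 0.0025/0.35 = 0.007143.
chi^2 = 0.003846 + 0.007143 = 0.0110

0.0110


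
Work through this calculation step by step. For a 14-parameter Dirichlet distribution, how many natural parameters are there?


Exponential family dimension calculation:
Dirichlet with 14 components has 14 natural parameters.

14


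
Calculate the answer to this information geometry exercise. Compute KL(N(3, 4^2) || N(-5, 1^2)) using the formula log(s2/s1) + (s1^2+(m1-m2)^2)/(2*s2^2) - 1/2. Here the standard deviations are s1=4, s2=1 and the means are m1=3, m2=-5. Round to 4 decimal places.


KL divergence between normal distributions:
KL = log(s2/s1) + (s1^2 + (m1-m2)^2)/(2*s2^2) - 1/2.
log(1/4) = -1.386294.
(4^2 + (3--5)^2)/(2*1^2) = (16 + 64)/2 = 40.0.
KL = -1.386294 + 40.0 - 0.5 = 38.1137

38.1137


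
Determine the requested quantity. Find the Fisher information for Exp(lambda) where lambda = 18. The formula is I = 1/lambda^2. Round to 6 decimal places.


Fisher information for exponential: I(lambda) = 1/lambda^2.
lambda = 18, lambda^2 = 324.
I = 1/324 = 0.003086

0.003086


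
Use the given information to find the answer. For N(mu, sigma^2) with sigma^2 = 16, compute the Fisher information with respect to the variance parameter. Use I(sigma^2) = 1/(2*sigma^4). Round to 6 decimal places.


Fisher information for variance: I(sigma^2) = 1/(2*sigma^4).
sigma^2 = 16, so sigma^4 = 256.
I = 1/(2*256) = 1/512 = 0.001953

0.001953


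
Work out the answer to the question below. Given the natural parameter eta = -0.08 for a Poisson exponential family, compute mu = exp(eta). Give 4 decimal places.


Expectation parameter for Poisson exponential family:
mu = exp(eta).
eta = -0.08.
mu = exp(-0.08) = 0.9231

0.9231


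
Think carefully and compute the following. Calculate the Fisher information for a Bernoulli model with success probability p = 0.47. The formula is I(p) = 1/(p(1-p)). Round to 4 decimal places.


For Bernoulli(p), Fisher information is I(p) = 1/(p*(1-p)).
p = 0.47, 1-p = 0.53.
p*(1-p) = 0.2491.
I(p) = 1/0.2491 = 4.0145

4.0145


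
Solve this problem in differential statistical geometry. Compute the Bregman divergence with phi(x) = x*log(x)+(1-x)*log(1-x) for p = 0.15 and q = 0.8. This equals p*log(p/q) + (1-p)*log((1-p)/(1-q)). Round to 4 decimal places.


Bregman divergence with negative entropy generator:
D = p*log(p/q) + (1-p)*log((1-p)/(1-q)).
p = 0.15, q = 0.8.
p*log(p/q) = 0.15*log(0.15/0.8) = -0.251096.
(1-p)*log((1-p)/(1-q)) = 0.85*log(0.85/0.2) = 1.229881.
D = -0.251096 + 1.229881 = 0.9788

0.9788


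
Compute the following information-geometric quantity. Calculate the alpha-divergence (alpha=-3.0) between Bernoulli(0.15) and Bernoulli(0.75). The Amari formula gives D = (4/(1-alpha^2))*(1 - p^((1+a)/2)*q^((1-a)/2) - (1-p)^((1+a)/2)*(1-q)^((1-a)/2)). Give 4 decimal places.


Amari alpha-divergence:
D = (4/(1-alpha^2))*(1 - p^((1+a)/2)*q^((1-a)/2) - (1-p)^((1+a)/2)*(1-q)^((1-a)/2)).
alpha = -3.0, p = 0.15, q = 0.75.
e1 = (1+alpha)/2 = -1.0, e2 = (1-alpha)/2 = 2.0.
t1 = p^e1 * q^e2 = 0.15^-1.0 * 0.75^2.0 = 3.75.
t2 = (1-p)^e1 * (1-q)^e2 = 0.85^-1.0 * 0.25^2.0 = 0.073529.
4/(1-alpha^2) = -0.5.
D = -0.5*(1 - 3.75 - 0.073529) = 1.4118

1.4118
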